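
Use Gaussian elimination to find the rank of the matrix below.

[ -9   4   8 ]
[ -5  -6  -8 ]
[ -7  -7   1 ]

rank(A) = 3

Row reduction:
R2 <- R2 - (5/9)*R1:  [      0   -74/9  -112/9 ]
R3 <- R3 - (7/9)*R1:  [     0  -91/9  -47/9 ]
R3 <- R3 - (91/74)*R2:  [      0       0  373/37 ]
Row echelon form:
[ -9      4       8 ]
[  0  -74/9  -112/9 ]
[  0      0  373/37 ]
Nonzero rows / pivot columns: 3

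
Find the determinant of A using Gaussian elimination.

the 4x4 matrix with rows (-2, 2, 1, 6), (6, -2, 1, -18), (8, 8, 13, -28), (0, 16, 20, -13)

Forward elimination:
R2 <- R2 - (-3)*R1:  [ 0  4  4  0 ]
R3 <- R3 - (-4)*R1:  [  0  16  17  -4 ]
R3 <- R3 - (4)*R2:  [  0   0   1  -4 ]
R4 <- R4 - (4)*R2:  [   0    0    4  -13 ]
R4 <- R4 - (4)*R3:  [ 0  0  0  3 ]
Upper-triangular form:
[ -2  2  1   6 ]
[  0  4  4   0 ]
[  0  0  1  -4 ]
[  0  0  0   3 ]
det(A) = (-1)^0 * (-2) * (4) * (1) * (3) = -24  (0 row swaps -> sign +1)

det(A) = -24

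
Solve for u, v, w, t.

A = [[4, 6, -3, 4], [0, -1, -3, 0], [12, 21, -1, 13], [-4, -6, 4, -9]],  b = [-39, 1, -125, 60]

Forward elimination on [A|b]:
R3 <- R3 - (3)*R1:  [  0   3   8   1  -8 ]
R4 <- R4 - (-1)*R1:  [  0   0   1  -5  21 ]
R3 <- R3 - (-3)*R2:  [  0   0  -1   1  -5 ]
R4 <- R4 - (-1)*R3:  [  0   0   0  -4  16 ]
Row echelon form:
[ 4   6  -3   4  |  -39 ]
[ 0  -1  -3   0  |    1 ]
[ 0   0  -1   1  |   -5 ]
[ 0   0   0  -4  |   16 ]
Back-substitution:
t = (16) / -4 = -4
w = (-5 - (1)*(-4)) / -1 = 1
v = (1 - (-3)*(1)) / -1 = -4
u = (-39 - (6)*(-4) - (-3)*(1) - (4)*(-4)) / 4 = 1

(1, -4, 1, -4)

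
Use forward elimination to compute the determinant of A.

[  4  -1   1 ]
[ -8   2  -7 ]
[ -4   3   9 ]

Forward elimination:
R2 <- R2 - (-2)*R1:  [  0   0  -5 ]
R3 <- R3 - (-1)*R1:  [  0   2  10 ]
R2 <-> R3   (pivot in column 2 was zero)
[ 4  -1   1 ]
[ 0   2  10 ]
[ 0   0  -5 ]
Upper-triangular form:
[ 4  -1   1 ]
[ 0   2  10 ]
[ 0   0  -5 ]
det(A) = (-1)^1 * (4) * (2) * (-5) = 40  (1 row swap -> sign -1)

det(A) = 40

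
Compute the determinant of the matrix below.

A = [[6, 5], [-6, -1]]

Forward elimination:
R2 <- R2 - (-1)*R1:  [ 0  4 ]
Upper-triangular form:
[ 6  5 ]
[ 0  4 ]
det(A) = (-1)^0 * (6) * (4) = 24  (0 row swaps -> sign +1)

det(A) = 24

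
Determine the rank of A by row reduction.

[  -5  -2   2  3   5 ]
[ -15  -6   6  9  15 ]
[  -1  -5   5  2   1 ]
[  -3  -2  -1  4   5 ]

Row reduction:
R2 <- R2 - (3)*R1:  [ 0  0  0  0  0 ]
R3 <- R3 - (1/5)*R1:  [     0  -23/5   23/5    7/5      0 ]
R4 <- R4 - (3/5)*R1:  [     0   -4/5  -11/5   11/5      2 ]
R2 <-> R3   (pivot in column 2 was zero)
[ -5     -2      2     3  5 ]
[  0  -23/5   23/5   7/5  0 ]
[  0      0      0     0  0 ]
[  0   -4/5  -11/5  11/5  2 ]
R4 <- R4 - (4/23)*R2:  [     0      0     -3  45/23      2 ]
R3 <-> R4   (pivot in column 3 was zero)
[ -5     -2     2      3  5 ]
[  0  -23/5  23/5    7/5  0 ]
[  0      0    -3  45/23  2 ]
[  0      0     0      0  0 ]
Row echelon form:
[ -5     -2     2      3  5 ]
[  0  -23/5  23/5    7/5  0 ]
[  0      0    -3  45/23  2 ]
[  0      0     0      0  0 ]
Nonzero rows / pivot columns: 3

rank(A) = 3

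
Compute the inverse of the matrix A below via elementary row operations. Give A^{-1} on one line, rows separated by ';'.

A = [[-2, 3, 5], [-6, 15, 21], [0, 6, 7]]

inverse = [7/4 -3/4 1; -7/2 7/6 -1; 3 -1 1]

Gauss-Jordan on [A | I]:
R1 <- (1/-2)*R1:  [    1  -3/2  -5/2  |  -1/2     0     0 ]
R2 <- R2 - (-6)*R1:  [  0   6   6  |  -3   1   0 ]
R2 <- (1/6)*R2:  [    0     1     1  |  -1/2   1/6     0 ]
R1 <- R1 - (-3/2)*R2:  [    1     0    -1  |  -5/4   1/4     0 ]
R3 <- R3 - (6)*R2:  [  0   0   1  |   3  -1   1 ]
R1 <- R1 - (-1)*R3:  [    1     0     0  |   7/4  -3/4     1 ]
R2 <- R2 - (1)*R3:  [    0     1     0  |  -7/2   7/6    -1 ]
Right block of [I | A^{-1}] is the inverse:
[  7/4  -3/4   1 ]
[ -7/2   7/6  -1 ]
[    3    -1   1 ]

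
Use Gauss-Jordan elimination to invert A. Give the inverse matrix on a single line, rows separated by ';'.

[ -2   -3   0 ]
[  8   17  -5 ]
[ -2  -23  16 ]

Gauss-Jordan on [A | I]:
R1 <- (1/-2)*R1:  [    1   3/2     0  |  -1/2     0     0 ]
R2 <- R2 - (8)*R1:  [  0   5  -5  |   4   1   0 ]
R3 <- R3 - (-2)*R1:  [   0  -20   16  |   -1    0    1 ]
R2 <- (1/5)*R2:  [   0    1   -1  |  4/5  1/5    0 ]
R1 <- R1 - (3/2)*R2:  [      1       0     3/2  |  -17/10   -3/10       0 ]
R3 <- R3 - (-20)*R2:  [  0   0  -4  |  15   4   1 ]
R3 <- (1/-4)*R3:  [     0      0      1  |  -15/4     -1   -1/4 ]
R1 <- R1 - (3/2)*R3:  [      1       0       0  |  157/40     6/5     3/8 ]
R2 <- R2 - (-1)*R3:  [      0       1       0  |  -59/20    -4/5    -1/4 ]
Right block of [I | A^{-1}] is the inverse:
[ 157/40   6/5   3/8 ]
[ -59/20  -4/5  -1/4 ]
[  -15/4    -1  -1/4 ]

inverse = [157/40 6/5 3/8; -59/20 -4/5 -1/4; -15/4 -1 -1/4]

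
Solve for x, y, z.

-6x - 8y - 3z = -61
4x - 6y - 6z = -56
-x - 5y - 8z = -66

Forward elimination on [A|b]:
R2 <- R2 - (-2/3)*R1:  [      0   -34/3      -8  -290/3 ]
R3 <- R3 - (1/6)*R1:  [      0   -11/3   -15/2  -335/6 ]
R3 <- R3 - (11/34)*R2:  [       0        0  -167/34  -835/34 ]
Row echelon form:
[ -6     -8       -3  |      -61 ]
[  0  -34/3       -8  |   -290/3 ]
[  0      0  -167/34  |  -835/34 ]
Back-substitution:
z = (-835/34) / (-167/34) = 5
y = (-290/3 - (-8)*(5)) / (-34/3) = 5
x = (-61 - (-8)*(5) - (-3)*(5)) / -6 = 1

(1, 5, 5)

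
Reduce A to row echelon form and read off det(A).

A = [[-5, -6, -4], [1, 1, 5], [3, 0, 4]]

det(A) = -74

Forward elimination:
R2 <- R2 - (-1/5)*R1:  [    0  -1/5  21/5 ]
R3 <- R3 - (-3/5)*R1:  [     0  -18/5    8/5 ]
R3 <- R3 - (18)*R2:  [   0    0  -74 ]
Upper-triangular form:
[ -5    -6    -4 ]
[  0  -1/5  21/5 ]
[  0     0   -74 ]
det(A) = (-1)^0 * (-5) * (-1/5) * (-74) = -74  (0 row swaps -> sign +1)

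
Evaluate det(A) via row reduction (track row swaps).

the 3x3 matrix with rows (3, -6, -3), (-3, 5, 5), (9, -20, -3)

det(A) = -6

Forward elimination:
R2 <- R2 - (-1)*R1:  [  0  -1   2 ]
R3 <- R3 - (3)*R1:  [  0  -2   6 ]
R3 <- R3 - (2)*R2:  [ 0  0  2 ]
Upper-triangular form:
[ 3  -6  -3 ]
[ 0  -1   2 ]
[ 0   0   2 ]
det(A) = (-1)^0 * (3) * (-1) * (2) = -6  (0 row swaps -> sign +1)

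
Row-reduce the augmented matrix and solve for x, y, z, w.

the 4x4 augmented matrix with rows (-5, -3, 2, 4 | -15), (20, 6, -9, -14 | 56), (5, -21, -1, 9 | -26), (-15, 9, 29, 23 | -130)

(0, 1, -4, -1)

Forward elimination on [A|b]:
R2 <- R2 - (-4)*R1:  [  0  -6  -1   2  -4 ]
R3 <- R3 - (-1)*R1:  [   0  -24    1   13  -41 ]
R4 <- R4 - (3)*R1:  [   0   18   23   11  -85 ]
R3 <- R3 - (4)*R2:  [   0    0    5    5  -25 ]
R4 <- R4 - (-3)*R2:  [   0    0   20   17  -97 ]
R4 <- R4 - (4)*R3:  [  0   0   0  -3   3 ]
Row echelon form:
[ -5  -3   2   4  |  -15 ]
[  0  -6  -1   2  |   -4 ]
[  0   0   5   5  |  -25 ]
[  0   0   0  -3  |    3 ]
Back-substitution:
w = (3) / -3 = -1
z = (-25 - (5)*(-1)) / 5 = -4
y = (-4 - (-1)*(-4) - (2)*(-1)) / -6 = 1
x = (-15 - (-3)*(1) - (2)*(-4) - (4)*(-1)) / -5 = 0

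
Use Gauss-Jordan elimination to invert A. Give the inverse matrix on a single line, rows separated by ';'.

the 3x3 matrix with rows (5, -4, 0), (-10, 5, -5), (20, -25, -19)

Gauss-Jordan on [A | I]:
R1 <- (1/5)*R1:  [    1  -4/5     0  |   1/5     0     0 ]
R2 <- R2 - (-10)*R1:  [  0  -3  -5  |   2   1   0 ]
R3 <- R3 - (20)*R1:  [   0   -9  -19  |   -4    0    1 ]
R2 <- (1/-3)*R2:  [    0     1   5/3  |  -2/3  -1/3     0 ]
R1 <- R1 - (-4/5)*R2:  [     1      0    4/3  |   -1/3  -4/15      0 ]
R3 <- R3 - (-9)*R2:  [   0    0   -4  |  -10   -3    1 ]
R3 <- (1/-4)*R3:  [    0     0     1  |   5/2   3/4  -1/4 ]
R1 <- R1 - (4/3)*R3:  [      1       0       0  |   -11/3  -19/15     1/3 ]
R2 <- R2 - (5/3)*R3:  [      0       1       0  |   -29/6  -19/12    5/12 ]
Right block of [I | A^{-1}] is the inverse:
[ -11/3  -19/15   1/3 ]
[ -29/6  -19/12  5/12 ]
[   5/2     3/4  -1/4 ]

inverse = [-11/3 -19/15 1/3; -29/6 -19/12 5/12; 5/2 3/4 -1/4]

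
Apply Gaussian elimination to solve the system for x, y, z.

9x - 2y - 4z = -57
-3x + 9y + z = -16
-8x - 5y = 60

Forward elimination on [A|b]:
R2 <- R2 - (-1/3)*R1:  [    0  25/3  -1/3   -35 ]
R3 <- R3 - (-8/9)*R1:  [     0  -61/9  -32/9   28/3 ]
R3 <- R3 - (-61/75)*R2:  [       0        0  -287/75  -287/15 ]
Row echelon form:
[ 9    -2       -4  |      -57 ]
[ 0  25/3     -1/3  |      -35 ]
[ 0     0  -287/75  |  -287/15 ]
Back-substitution:
z = (-287/15) / (-287/75) = 5
y = (-35 - (-1/3)*(5)) / (25/3) = -4
x = (-57 - (-2)*(-4) - (-4)*(5)) / 9 = -5

(-5, -4, 5)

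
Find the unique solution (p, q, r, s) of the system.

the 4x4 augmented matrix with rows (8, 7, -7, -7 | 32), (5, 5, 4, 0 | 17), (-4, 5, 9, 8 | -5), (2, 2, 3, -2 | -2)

(4, 1, -2, 3)

Forward elimination on [A|b]:
R2 <- R2 - (5/8)*R1:  [    0   5/8  67/8  35/8    -3 ]
R3 <- R3 - (-1/2)*R1:  [    0  17/2  11/2   9/2    11 ]
R4 <- R4 - (1/4)*R1:  [    0   1/4  19/4  -1/4   -10 ]
R3 <- R3 - (68/5)*R2:  [      0       0  -542/5     -55   259/5 ]
R4 <- R4 - (2/5)*R2:  [     0      0    7/5     -2  -44/5 ]
R4 <- R4 - (-7/542)*R3:  [         0          0          0  -1469/542  -4407/542 ]
Row echelon form:
[ 8    7      -7         -7  |         32 ]
[ 0  5/8    67/8       35/8  |         -3 ]
[ 0    0  -542/5        -55  |      259/5 ]
[ 0    0       0  -1469/542  |  -4407/542 ]
Back-substitution:
s = (-4407/542) / (-1469/542) = 3
r = (259/5 - (-55)*(3)) / (-542/5) = -2
q = (-3 - (67/8)*(-2) - (35/8)*(3)) / (5/8) = 1
p = (32 - (7)*(1) - (-7)*(-2) - (-7)*(3)) / 8 = 4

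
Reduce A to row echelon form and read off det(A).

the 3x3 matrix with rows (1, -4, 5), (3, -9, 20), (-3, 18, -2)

det(A) = 9

Forward elimination:
R2 <- R2 - (3)*R1:  [ 0  3  5 ]
R3 <- R3 - (-3)*R1:  [  0   6  13 ]
R3 <- R3 - (2)*R2:  [ 0  0  3 ]
Upper-triangular form:
[ 1  -4  5 ]
[ 0   3  5 ]
[ 0   0  3 ]
det(A) = (-1)^0 * (1) * (3) * (3) = 9  (0 row swaps -> sign +1)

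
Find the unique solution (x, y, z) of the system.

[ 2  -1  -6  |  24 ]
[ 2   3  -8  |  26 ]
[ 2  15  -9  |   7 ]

(-4, -2, -5)

Forward elimination on [A|b]:
R2 <- R2 - (1)*R1:  [  0   4  -2   2 ]
R3 <- R3 - (1)*R1:  [   0   16   -3  -17 ]
R3 <- R3 - (4)*R2:  [   0    0    5  -25 ]
Row echelon form:
[ 2  -1  -6  |   24 ]
[ 0   4  -2  |    2 ]
[ 0   0   5  |  -25 ]
Back-substitution:
z = (-25) / 5 = -5
y = (2 - (-2)*(-5)) / 4 = -2
x = (24 - (-1)*(-2) - (-6)*(-5)) / 2 = -4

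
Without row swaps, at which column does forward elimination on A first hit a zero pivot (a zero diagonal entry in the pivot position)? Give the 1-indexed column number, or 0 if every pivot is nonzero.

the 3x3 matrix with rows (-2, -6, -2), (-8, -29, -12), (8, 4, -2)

first zero-pivot column = 0

Naive forward elimination:
R2 <- R2 - (4)*R1:  [  0  -5  -4 ]
R3 <- R3 - (-4)*R1:  [   0  -20  -10 ]
R3 <- R3 - (4)*R2:  [ 0  0  6 ]
All pivots nonzero; naive elimination completes without hitting a zero pivot.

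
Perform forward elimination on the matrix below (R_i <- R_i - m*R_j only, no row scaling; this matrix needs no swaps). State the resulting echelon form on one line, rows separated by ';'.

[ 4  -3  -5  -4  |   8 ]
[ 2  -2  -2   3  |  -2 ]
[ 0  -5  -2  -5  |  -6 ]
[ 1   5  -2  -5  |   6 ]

REF = [4 -3 -5 -4 8; 0 -1/2 1/2 5 -6; 0 0 -7 -55 54; 0 0 0 199/14 -185/7]

Forward elimination:
R2 <- R2 - (1/2)*R1:  [    0  -1/2   1/2     5    -6 ]
R4 <- R4 - (1/4)*R1:  [    0  23/4  -3/4    -4     4 ]
R3 <- R3 - (10)*R2:  [   0    0   -7  -55   54 ]
R4 <- R4 - (-23/2)*R2:  [     0      0      5  107/2    -65 ]
R4 <- R4 - (-5/7)*R3:  [      0       0       0  199/14  -185/7 ]
Row echelon form:
[ 4    -3   -5      -4  |       8 ]
[ 0  -1/2  1/2       5  |      -6 ]
[ 0     0   -7     -55  |      54 ]
[ 0     0    0  199/14  |  -185/7 ]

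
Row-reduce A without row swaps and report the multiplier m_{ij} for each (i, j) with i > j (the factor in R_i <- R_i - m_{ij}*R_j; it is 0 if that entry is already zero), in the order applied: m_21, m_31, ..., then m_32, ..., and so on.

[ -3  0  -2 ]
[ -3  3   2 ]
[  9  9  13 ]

Forward elimination:
R2 <- R2 - (1)*R1:  [ 0  3  4 ]
R3 <- R3 - (-3)*R1:  [ 0  9  7 ]
R3 <- R3 - (3)*R2:  [  0   0  -5 ]
Multipliers (in order of application): m_{21} = 1, m_{31} = -3, m_{32} = 3

multipliers: 1, -3, 3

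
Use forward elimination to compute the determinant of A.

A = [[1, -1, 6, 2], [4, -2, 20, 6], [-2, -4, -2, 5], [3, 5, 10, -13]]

det(A) = -4

Forward elimination:
R2 <- R2 - (4)*R1:  [  0   2  -4  -2 ]
R3 <- R3 - (-2)*R1:  [  0  -6  10   9 ]
R4 <- R4 - (3)*R1:  [   0    8   -8  -19 ]
R3 <- R3 - (-3)*R2:  [  0   0  -2   3 ]
R4 <- R4 - (4)*R2:  [   0    0    8  -11 ]
R4 <- R4 - (-4)*R3:  [ 0  0  0  1 ]
Upper-triangular form:
[ 1  -1   6   2 ]
[ 0   2  -4  -2 ]
[ 0   0  -2   3 ]
[ 0   0   0   1 ]
det(A) = (-1)^0 * (1) * (2) * (-2) * (1) = -4  (0 row swaps -> sign +1)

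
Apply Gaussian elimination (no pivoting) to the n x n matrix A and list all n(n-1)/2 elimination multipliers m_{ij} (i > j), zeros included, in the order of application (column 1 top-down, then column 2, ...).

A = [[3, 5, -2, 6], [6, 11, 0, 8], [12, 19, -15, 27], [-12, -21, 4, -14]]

Forward elimination:
R2 <- R2 - (2)*R1:  [  0   1   4  -4 ]
R3 <- R3 - (4)*R1:  [  0  -1  -7   3 ]
R4 <- R4 - (-4)*R1:  [  0  -1  -4  10 ]
R3 <- R3 - (-1)*R2:  [  0   0  -3  -1 ]
R4 <- R4 - (-1)*R2:  [ 0  0  0  6 ]
R4: entry in column 3 is already 0 -> m_{43} = 0 (no row operation needed)
Multipliers (in order of application): m_{21} = 2, m_{31} = 4, m_{41} = -4, m_{32} = -1, m_{42} = -1, m_{43} = 0

multipliers: 2, 4, -4, -1, -1, 0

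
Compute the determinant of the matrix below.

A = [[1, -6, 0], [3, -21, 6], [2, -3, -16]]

det(A) = -6

Forward elimination:
R2 <- R2 - (3)*R1:  [  0  -3   6 ]
R3 <- R3 - (2)*R1:  [   0    9  -16 ]
R3 <- R3 - (-3)*R2:  [ 0  0  2 ]
Upper-triangular form:
[ 1  -6  0 ]
[ 0  -3  6 ]
[ 0   0  2 ]
det(A) = (-1)^0 * (1) * (-3) * (2) = -6  (0 row swaps -> sign +1)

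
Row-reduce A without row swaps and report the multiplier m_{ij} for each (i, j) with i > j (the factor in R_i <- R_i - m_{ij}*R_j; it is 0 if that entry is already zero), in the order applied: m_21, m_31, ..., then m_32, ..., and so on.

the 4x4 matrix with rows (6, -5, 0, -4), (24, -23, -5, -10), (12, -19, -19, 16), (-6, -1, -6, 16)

multipliers: 4, 2, -1, 3, 2, -1

Forward elimination:
R2 <- R2 - (4)*R1:  [  0  -3  -5   6 ]
R3 <- R3 - (2)*R1:  [   0   -9  -19   24 ]
R4 <- R4 - (-1)*R1:  [  0  -6  -6  12 ]
R3 <- R3 - (3)*R2:  [  0   0  -4   6 ]
R4 <- R4 - (2)*R2:  [ 0  0  4  0 ]
R4 <- R4 - (-1)*R3:  [ 0  0  0  6 ]
Multipliers (in order of application): m_{21} = 4, m_{31} = 2, m_{41} = -1, m_{32} = 3, m_{42} = 2, m_{43} = -1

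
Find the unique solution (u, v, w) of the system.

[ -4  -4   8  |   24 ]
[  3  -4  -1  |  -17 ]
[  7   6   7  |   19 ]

Forward elimination on [A|b]:
R2 <- R2 - (-3/4)*R1:  [  0  -7   5   1 ]
R3 <- R3 - (-7/4)*R1:  [  0  -1  21  61 ]
R3 <- R3 - (1/7)*R2:  [     0      0  142/7  426/7 ]
Row echelon form:
[ -4  -4      8  |     24 ]
[  0  -7      5  |      1 ]
[  0   0  142/7  |  426/7 ]
Back-substitution:
w = (426/7) / (142/7) = 3
v = (1 - (5)*(3)) / -7 = 2
u = (24 - (-4)*(2) - (8)*(3)) / -4 = -2

(-2, 2, 3)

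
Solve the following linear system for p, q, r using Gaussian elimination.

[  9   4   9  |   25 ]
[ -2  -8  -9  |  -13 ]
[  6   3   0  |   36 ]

Forward elimination on [A|b]:
R2 <- R2 - (-2/9)*R1:  [     0  -64/9     -7  -67/9 ]
R3 <- R3 - (2/3)*R1:  [    0   1/3    -6  58/3 ]
R3 <- R3 - (-3/64)*R2:  [       0        0  -405/64  1215/64 ]
Row echelon form:
[ 9      4        9  |       25 ]
[ 0  -64/9       -7  |    -67/9 ]
[ 0      0  -405/64  |  1215/64 ]
Back-substitution:
r = (1215/64) / (-405/64) = -3
q = (-67/9 - (-7)*(-3)) / (-64/9) = 4
p = (25 - (4)*(4) - (9)*(-3)) / 9 = 4

(4, 4, -3)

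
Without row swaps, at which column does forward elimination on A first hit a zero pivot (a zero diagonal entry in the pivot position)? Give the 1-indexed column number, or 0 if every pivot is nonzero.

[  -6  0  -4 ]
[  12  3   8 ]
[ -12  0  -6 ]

first zero-pivot column = 0

Naive forward elimination:
R2 <- R2 - (-2)*R1:  [ 0  3  0 ]
R3 <- R3 - (2)*R1:  [ 0  0  2 ]
All pivots nonzero; naive elimination completes without hitting a zero pivot.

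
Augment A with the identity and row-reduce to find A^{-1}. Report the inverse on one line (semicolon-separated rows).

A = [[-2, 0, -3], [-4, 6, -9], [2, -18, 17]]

Gauss-Jordan on [A | I]:
R1 <- (1/-2)*R1:  [    1     0   3/2  |  -1/2     0     0 ]
R2 <- R2 - (-4)*R1:  [  0   6  -3  |  -2   1   0 ]
R3 <- R3 - (2)*R1:  [   0  -18   14  |    1    0    1 ]
R2 <- (1/6)*R2:  [    0     1  -1/2  |  -1/3   1/6     0 ]
R3 <- R3 - (-18)*R2:  [  0   0   5  |  -5   3   1 ]
R3 <- (1/5)*R3:  [   0    0    1  |   -1  3/5  1/5 ]
R1 <- R1 - (3/2)*R3:  [     1      0      0  |      1  -9/10  -3/10 ]
R2 <- R2 - (-1/2)*R3:  [    0     1     0  |  -5/6  7/15  1/10 ]
Right block of [I | A^{-1}] is the inverse:
[    1  -9/10  -3/10 ]
[ -5/6   7/15   1/10 ]
[   -1    3/5    1/5 ]

inverse = [1 -9/10 -3/10; -5/6 7/15 1/10; -1 3/5 1/5]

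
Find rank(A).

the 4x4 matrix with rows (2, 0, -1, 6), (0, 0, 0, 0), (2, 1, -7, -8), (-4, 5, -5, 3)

Row reduction:
R3 <- R3 - (1)*R1:  [   0    1   -6  -14 ]
R4 <- R4 - (-2)*R1:  [  0   5  -7  15 ]
R2 <-> R3   (pivot in column 2 was zero)
[ 2  0  -1    6 ]
[ 0  1  -6  -14 ]
[ 0  0   0    0 ]
[ 0  5  -7   15 ]
R4 <- R4 - (5)*R2:  [  0   0  23  85 ]
R3 <-> R4   (pivot in column 3 was zero)
[ 2  0  -1    6 ]
[ 0  1  -6  -14 ]
[ 0  0  23   85 ]
[ 0  0   0    0 ]
Row echelon form:
[ 2  0  -1    6 ]
[ 0  1  -6  -14 ]
[ 0  0  23   85 ]
[ 0  0   0    0 ]
Nonzero rows / pivot columns: 3

rank(A) = 3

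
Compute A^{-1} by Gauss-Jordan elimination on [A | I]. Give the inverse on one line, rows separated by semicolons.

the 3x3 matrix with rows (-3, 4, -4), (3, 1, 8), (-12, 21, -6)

Gauss-Jordan on [A | I]:
R1 <- (1/-3)*R1:  [    1  -4/3   4/3  |  -1/3     0     0 ]
R2 <- R2 - (3)*R1:  [ 0  5  4  |  1  1  0 ]
R3 <- R3 - (-12)*R1:  [  0   5  10  |  -4   0   1 ]
R2 <- (1/5)*R2:  [   0    1  4/5  |  1/5  1/5    0 ]
R1 <- R1 - (-4/3)*R2:  [     1      0   12/5  |  -1/15   4/15      0 ]
R3 <- R3 - (5)*R2:  [  0   0   6  |  -5  -1   1 ]
R3 <- (1/6)*R3:  [    0     0     1  |  -5/6  -1/6   1/6 ]
R1 <- R1 - (12/5)*R3:  [     1      0      0  |  29/15    2/3   -2/5 ]
R2 <- R2 - (4/5)*R3:  [     0      1      0  |  13/15    1/3  -2/15 ]
Right block of [I | A^{-1}] is the inverse:
[ 29/15   2/3   -2/5 ]
[ 13/15   1/3  -2/15 ]
[  -5/6  -1/6    1/6 ]

inverse = [29/15 2/3 -2/5; 13/15 1/3 -2/15; -5/6 -1/6 1/6]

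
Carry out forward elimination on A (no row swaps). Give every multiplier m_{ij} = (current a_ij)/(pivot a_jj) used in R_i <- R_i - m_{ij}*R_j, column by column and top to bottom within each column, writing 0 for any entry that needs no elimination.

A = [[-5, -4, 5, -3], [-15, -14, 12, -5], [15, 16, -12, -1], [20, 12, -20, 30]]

multipliers: 3, -3, -4, -2, 2, -2

Forward elimination:
R2 <- R2 - (3)*R1:  [  0  -2  -3   4 ]
R3 <- R3 - (-3)*R1:  [   0    4    3  -10 ]
R4 <- R4 - (-4)*R1:  [  0  -4   0  18 ]
R3 <- R3 - (-2)*R2:  [  0   0  -3  -2 ]
R4 <- R4 - (2)*R2:  [  0   0   6  10 ]
R4 <- R4 - (-2)*R3:  [ 0  0  0  6 ]
Multipliers (in order of application): m_{21} = 3, m_{31} = -3, m_{41} = -4, m_{32} = -2, m_{42} = 2, m_{43} = -2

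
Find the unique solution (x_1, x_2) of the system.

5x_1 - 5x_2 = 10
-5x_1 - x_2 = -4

(1, -1)

Forward elimination on [A|b]:
R2 <- R2 - (-1)*R1:  [  0  -6   6 ]
Row echelon form:
[ 5  -5  |  10 ]
[ 0  -6  |   6 ]
Back-substitution:
x_2 = (6) / -6 = -1
x_1 = (10 - (-5)*(-1)) / 5 = 1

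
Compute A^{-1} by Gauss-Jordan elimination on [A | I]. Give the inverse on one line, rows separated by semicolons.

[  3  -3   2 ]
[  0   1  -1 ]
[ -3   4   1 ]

Gauss-Jordan on [A | I]:
R1 <- (1/3)*R1:  [   1   -1  2/3  |  1/3    0    0 ]
R3 <- R3 - (-3)*R1:  [ 0  1  3  |  1  0  1 ]
R1 <- R1 - (-1)*R2:  [    1     0  -1/3  |   1/3     1     0 ]
R3 <- R3 - (1)*R2:  [  0   0   4  |   1  -1   1 ]
R3 <- (1/4)*R3:  [    0     0     1  |   1/4  -1/4   1/4 ]
R1 <- R1 - (-1/3)*R3:  [     1      0      0  |   5/12  11/12   1/12 ]
R2 <- R2 - (-1)*R3:  [   0    1    0  |  1/4  3/4  1/4 ]
Right block of [I | A^{-1}] is the inverse:
[ 5/12  11/12  1/12 ]
[  1/4    3/4   1/4 ]
[  1/4   -1/4   1/4 ]

inverse = [5/12 11/12 1/12; 1/4 3/4 1/4; 1/4 -1/4 1/4]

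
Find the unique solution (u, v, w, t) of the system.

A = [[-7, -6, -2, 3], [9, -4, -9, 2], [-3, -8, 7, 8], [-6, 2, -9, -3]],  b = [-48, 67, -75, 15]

(5, 3, -4, -1)

Forward elimination on [A|b]:
R2 <- R2 - (-9/7)*R1:  [     0  -82/7  -81/7   41/7   37/7 ]
R3 <- R3 - (3/7)*R1:  [      0   -38/7    55/7    47/7  -381/7 ]
R4 <- R4 - (6/7)*R1:  [     0   50/7  -51/7  -39/7  393/7 ]
R3 <- R3 - (19/41)*R2:  [        0         0    542/41         4  -2332/41 ]
R4 <- R4 - (-25/41)*R2:  [       0        0  -588/41       -2  2434/41 ]
R4 <- R4 - (-294/271)*R3:  [        0         0         0   634/271  -634/271 ]
Row echelon form:
[ -7     -6      -2        3  |       -48 ]
[  0  -82/7   -81/7     41/7  |      37/7 ]
[  0      0  542/41        4  |  -2332/41 ]
[  0      0       0  634/271  |  -634/271 ]
Back-substitution:
t = (-634/271) / (634/271) = -1
w = (-2332/41 - (4)*(-1)) / (542/41) = -4
v = (37/7 - (-81/7)*(-4) - (41/7)*(-1)) / (-82/7) = 3
u = (-48 - (-6)*(3) - (-2)*(-4) - (3)*(-1)) / -7 = 5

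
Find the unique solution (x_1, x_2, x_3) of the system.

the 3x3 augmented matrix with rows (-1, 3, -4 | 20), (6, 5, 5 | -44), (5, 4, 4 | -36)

Forward elimination on [A|b]:
R2 <- R2 - (-6)*R1:  [   0   23  -19   76 ]
R3 <- R3 - (-5)*R1:  [   0   19  -16   64 ]
R3 <- R3 - (19/23)*R2:  [     0      0  -7/23  28/23 ]
Row echelon form:
[ -1   3     -4  |     20 ]
[  0  23    -19  |     76 ]
[  0   0  -7/23  |  28/23 ]
Back-substitution:
x_3 = (28/23) / (-7/23) = -4
x_2 = (76 - (-19)*(-4)) / 23 = 0
x_1 = (20 - (3)*(0) - (-4)*(-4)) / -1 = -4

(-4, 0, -4)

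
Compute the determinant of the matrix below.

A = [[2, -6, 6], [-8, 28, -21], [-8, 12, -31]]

det(A) = 16

Forward elimination:
R2 <- R2 - (-4)*R1:  [ 0  4  3 ]
R3 <- R3 - (-4)*R1:  [   0  -12   -7 ]
R3 <- R3 - (-3)*R2:  [ 0  0  2 ]
Upper-triangular form:
[ 2  -6  6 ]
[ 0   4  3 ]
[ 0   0  2 ]
det(A) = (-1)^0 * (2) * (4) * (2) = 16  (0 row swaps -> sign +1)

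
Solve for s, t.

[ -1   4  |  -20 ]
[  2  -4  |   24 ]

(4, -4)

Forward elimination on [A|b]:
R2 <- R2 - (-2)*R1:  [   0    4  -16 ]
Row echelon form:
[ -1  4  |  -20 ]
[  0  4  |  -16 ]
Back-substitution:
t = (-16) / 4 = -4
s = (-20 - (4)*(-4)) / -1 = 4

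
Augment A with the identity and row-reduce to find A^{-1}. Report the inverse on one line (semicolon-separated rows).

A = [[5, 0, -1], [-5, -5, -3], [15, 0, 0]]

inverse = [0 0 1/15; 3/5 -1/5 -4/15; -1 0 1/3]

Gauss-Jordan on [A | I]:
R1 <- (1/5)*R1:  [    1     0  -1/5  |   1/5     0     0 ]
R2 <- R2 - (-5)*R1:  [  0  -5  -4  |   1   1   0 ]
R3 <- R3 - (15)*R1:  [  0   0   3  |  -3   0   1 ]
R2 <- (1/-5)*R2:  [    0     1   4/5  |  -1/5  -1/5     0 ]
R3 <- (1/3)*R3:  [   0    0    1  |   -1    0  1/3 ]
R1 <- R1 - (-1/5)*R3:  [    1     0     0  |     0     0  1/15 ]
R2 <- R2 - (4/5)*R3:  [     0      1      0  |    3/5   -1/5  -4/15 ]
Right block of [I | A^{-1}] is the inverse:
[   0     0   1/15 ]
[ 3/5  -1/5  -4/15 ]
[  -1     0    1/3 ]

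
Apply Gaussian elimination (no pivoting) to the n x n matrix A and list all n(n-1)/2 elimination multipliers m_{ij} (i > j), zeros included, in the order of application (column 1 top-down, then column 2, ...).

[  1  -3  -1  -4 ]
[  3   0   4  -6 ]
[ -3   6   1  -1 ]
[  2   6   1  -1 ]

Forward elimination:
R2 <- R2 - (3)*R1:  [ 0  9  7  6 ]
R3 <- R3 - (-3)*R1:  [   0   -3   -2  -13 ]
R4 <- R4 - (2)*R1:  [  0  12   3   7 ]
R3 <- R3 - (-1/3)*R2:  [   0    0  1/3  -11 ]
R4 <- R4 - (4/3)*R2:  [     0      0  -19/3     -1 ]
R4 <- R4 - (-19)*R3:  [    0     0     0  -210 ]
Multipliers (in order of application): m_{21} = 3, m_{31} = -3, m_{41} = 2, m_{32} = -1/3, m_{42} = 4/3, m_{43} = -19

multipliers: 3, -3, 2, -1/3, 4/3, -19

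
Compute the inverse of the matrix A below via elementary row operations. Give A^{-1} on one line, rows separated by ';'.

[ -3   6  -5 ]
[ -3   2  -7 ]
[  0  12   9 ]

Gauss-Jordan on [A | I]:
R1 <- (1/-3)*R1:  [    1    -2   5/3  |  -1/3     0     0 ]
R2 <- R2 - (-3)*R1:  [  0  -4  -2  |  -1   1   0 ]
R2 <- (1/-4)*R2:  [    0     1   1/2  |   1/4  -1/4     0 ]
R1 <- R1 - (-2)*R2:  [    1     0   8/3  |   1/6  -1/2     0 ]
R3 <- R3 - (12)*R2:  [  0   0   3  |  -3   3   1 ]
R3 <- (1/3)*R3:  [   0    0    1  |   -1    1  1/3 ]
R1 <- R1 - (8/3)*R3:  [     1      0      0  |   17/6  -19/6   -8/9 ]
R2 <- R2 - (1/2)*R3:  [    0     1     0  |   3/4  -3/4  -1/6 ]
Right block of [I | A^{-1}] is the inverse:
[ 17/6  -19/6  -8/9 ]
[  3/4   -3/4  -1/6 ]
[   -1      1   1/3 ]

inverse = [17/6 -19/6 -8/9; 3/4 -3/4 -1/6; -1 1 1/3]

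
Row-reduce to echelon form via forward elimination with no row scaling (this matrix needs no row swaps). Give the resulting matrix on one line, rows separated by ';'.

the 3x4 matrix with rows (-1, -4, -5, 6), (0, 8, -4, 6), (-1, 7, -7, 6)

REF = [-1 -4 -5 6; 0 8 -4 6; 0 0 7/2 -33/4]

Forward elimination:
R3 <- R3 - (1)*R1:  [  0  11  -2   0 ]
R3 <- R3 - (11/8)*R2:  [     0      0    7/2  -33/4 ]
Row echelon form:
[ -1  -4   -5      6 ]
[  0   8   -4      6 ]
[  0   0  7/2  -33/4 ]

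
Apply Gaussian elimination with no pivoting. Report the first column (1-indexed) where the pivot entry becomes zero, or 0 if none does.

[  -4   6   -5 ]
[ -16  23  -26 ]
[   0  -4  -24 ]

first zero-pivot column = 3

Naive forward elimination:
R2 <- R2 - (4)*R1:  [  0  -1  -6 ]
R3 <- R3 - (4)*R2:  [ 0  0  0 ]
Matrix at this point:
[ -4   6  -5 ]
[  0  -1  -6 ]
[  0   0   0 ]
Pivot entry (3,3) in the last row is zero and there are no rows below to swap with -> zero pivot in column 3 (A is singular).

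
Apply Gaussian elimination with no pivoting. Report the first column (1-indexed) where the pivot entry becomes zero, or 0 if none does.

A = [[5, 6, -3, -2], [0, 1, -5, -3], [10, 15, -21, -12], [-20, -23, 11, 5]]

first zero-pivot column = 3

Naive forward elimination:
R3 <- R3 - (2)*R1:  [   0    3  -15   -8 ]
R4 <- R4 - (-4)*R1:  [  0   1  -1  -3 ]
R3 <- R3 - (3)*R2:  [ 0  0  0  1 ]
R4 <- R4 - (1)*R2:  [ 0  0  4  0 ]
Matrix at this point:
[ 5  6  -3  -2 ]
[ 0  1  -5  -3 ]
[ 0  0   0   1 ]
[ 0  0   4   0 ]
Pivot entry (3,3) is zero but row 4 has 4 in column 3 -> naive elimination stops; a row interchange (e.g. R3 <-> R4) would be required here.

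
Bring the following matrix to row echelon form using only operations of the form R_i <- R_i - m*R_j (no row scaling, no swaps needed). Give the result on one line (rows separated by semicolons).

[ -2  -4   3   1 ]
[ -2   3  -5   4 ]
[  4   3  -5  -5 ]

REF = [-2 -4 3 1; 0 7 -8 3; 0 0 -33/7 -6/7]

Forward elimination:
R2 <- R2 - (1)*R1:  [  0   7  -8   3 ]
R3 <- R3 - (-2)*R1:  [  0  -5   1  -3 ]
R3 <- R3 - (-5/7)*R2:  [     0      0  -33/7   -6/7 ]
Row echelon form:
[ -2  -4      3     1 ]
[  0   7     -8     3 ]
[  0   0  -33/7  -6/7 ]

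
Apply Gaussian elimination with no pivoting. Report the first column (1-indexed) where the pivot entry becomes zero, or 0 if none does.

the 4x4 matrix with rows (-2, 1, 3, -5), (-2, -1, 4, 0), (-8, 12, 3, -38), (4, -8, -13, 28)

first zero-pivot column = 0

Naive forward elimination:
R2 <- R2 - (1)*R1:  [  0  -2   1   5 ]
R3 <- R3 - (4)*R1:  [   0    8   -9  -18 ]
R4 <- R4 - (-2)*R1:  [  0  -6  -7  18 ]
R3 <- R3 - (-4)*R2:  [  0   0  -5   2 ]
R4 <- R4 - (3)*R2:  [   0    0  -10    3 ]
R4 <- R4 - (2)*R3:  [  0   0   0  -1 ]
All pivots nonzero; naive elimination completes without hitting a zero pivot.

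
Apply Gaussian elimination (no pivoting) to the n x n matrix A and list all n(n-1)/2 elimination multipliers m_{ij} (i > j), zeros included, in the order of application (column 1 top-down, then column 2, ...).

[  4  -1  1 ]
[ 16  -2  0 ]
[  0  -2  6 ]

multipliers: 4, 0, -1

Forward elimination:
R2 <- R2 - (4)*R1:  [  0   2  -4 ]
R3: entry in column 1 is already 0 -> m_{31} = 0 (no row operation needed)
R3 <- R3 - (-1)*R2:  [ 0  0  2 ]
Multipliers (in order of application): m_{21} = 4, m_{31} = 0, m_{32} = -1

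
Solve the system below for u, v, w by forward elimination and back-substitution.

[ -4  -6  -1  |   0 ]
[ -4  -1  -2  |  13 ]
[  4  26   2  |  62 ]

Forward elimination on [A|b]:
R2 <- R2 - (1)*R1:  [  0   5  -1  13 ]
R3 <- R3 - (-1)*R1:  [  0  20   1  62 ]
R3 <- R3 - (4)*R2:  [  0   0   5  10 ]
Row echelon form:
[ -4  -6  -1  |   0 ]
[  0   5  -1  |  13 ]
[  0   0   5  |  10 ]
Back-substitution:
w = (10) / 5 = 2
v = (13 - (-1)*(2)) / 5 = 3
u = (0 - (-6)*(3) - (-1)*(2)) / -4 = -5

(-5, 3, 2)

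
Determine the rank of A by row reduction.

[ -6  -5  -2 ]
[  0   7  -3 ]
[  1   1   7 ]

Row reduction:
R3 <- R3 - (-1/6)*R1:  [    0   1/6  20/3 ]
R3 <- R3 - (1/42)*R2:  [      0       0  283/42 ]
Row echelon form:
[ -6  -5      -2 ]
[  0   7      -3 ]
[  0   0  283/42 ]
Nonzero rows / pivot columns: 3

rank(A) = 3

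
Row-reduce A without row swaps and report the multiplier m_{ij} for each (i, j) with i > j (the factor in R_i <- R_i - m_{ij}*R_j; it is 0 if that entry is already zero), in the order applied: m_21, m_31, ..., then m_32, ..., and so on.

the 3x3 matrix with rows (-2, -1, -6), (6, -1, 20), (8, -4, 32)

multipliers: -3, -4, 2

Forward elimination:
R2 <- R2 - (-3)*R1:  [  0  -4   2 ]
R3 <- R3 - (-4)*R1:  [  0  -8   8 ]
R3 <- R3 - (2)*R2:  [ 0  0  4 ]
Multipliers (in order of application): m_{21} = -3, m_{31} = -4, m_{32} = 2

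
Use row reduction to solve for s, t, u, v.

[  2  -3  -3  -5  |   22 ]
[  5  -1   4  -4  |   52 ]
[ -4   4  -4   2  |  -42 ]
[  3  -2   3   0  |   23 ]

Forward elimination on [A|b]:
R2 <- R2 - (5/2)*R1:  [    0  13/2  23/2  17/2    -3 ]
R3 <- R3 - (-2)*R1:  [   0   -2  -10   -8    2 ]
R4 <- R4 - (3/2)*R1:  [    0   5/2  15/2  15/2   -10 ]
R3 <- R3 - (-4/13)*R2:  [      0       0  -84/13  -70/13   14/13 ]
R4 <- R4 - (5/13)*R2:  [       0        0    40/13    55/13  -115/13 ]
R4 <- R4 - (-10/21)*R3:  [     0      0      0    5/3  -25/3 ]
Row echelon form:
[ 2    -3      -3      -5  |     22 ]
[ 0  13/2    23/2    17/2  |     -3 ]
[ 0     0  -84/13  -70/13  |  14/13 ]
[ 0     0       0     5/3  |  -25/3 ]
Back-substitution:
v = (-25/3) / (5/3) = -5
u = (14/13 - (-70/13)*(-5)) / (-84/13) = 4
t = (-3 - (23/2)*(4) - (17/2)*(-5)) / (13/2) = -1
s = (22 - (-3)*(-1) - (-3)*(4) - (-5)*(-5)) / 2 = 3

(3, -1, 4, -5)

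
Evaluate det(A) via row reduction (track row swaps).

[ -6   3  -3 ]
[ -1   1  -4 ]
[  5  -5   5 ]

det(A) = 45

Forward elimination:
R2 <- R2 - (1/6)*R1:  [    0   1/2  -7/2 ]
R3 <- R3 - (-5/6)*R1:  [    0  -5/2   5/2 ]
R3 <- R3 - (-5)*R2:  [   0    0  -15 ]
Upper-triangular form:
[ -6    3    -3 ]
[  0  1/2  -7/2 ]
[  0    0   -15 ]
det(A) = (-1)^0 * (-6) * (1/2) * (-15) = 45  (0 row swaps -> sign +1)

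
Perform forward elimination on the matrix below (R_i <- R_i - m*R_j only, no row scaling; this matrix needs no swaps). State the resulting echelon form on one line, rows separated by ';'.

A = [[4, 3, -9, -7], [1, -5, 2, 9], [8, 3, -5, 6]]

Forward elimination:
R2 <- R2 - (1/4)*R1:  [     0  -23/4   17/4   43/4 ]
R3 <- R3 - (2)*R1:  [  0  -3  13  20 ]
R3 <- R3 - (12/23)*R2:  [      0       0  248/23  331/23 ]
Row echelon form:
[ 4      3      -9      -7 ]
[ 0  -23/4    17/4    43/4 ]
[ 0      0  248/23  331/23 ]

REF = [4 3 -9 -7; 0 -23/4 17/4 43/4; 0 0 248/23 331/23]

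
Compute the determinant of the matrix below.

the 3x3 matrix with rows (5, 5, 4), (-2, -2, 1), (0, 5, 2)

det(A) = -65

Forward elimination:
R2 <- R2 - (-2/5)*R1:  [    0     0  13/5 ]
R2 <-> R3   (pivot in column 2 was zero)
[ 5  5     4 ]
[ 0  5     2 ]
[ 0  0  13/5 ]
Upper-triangular form:
[ 5  5     4 ]
[ 0  5     2 ]
[ 0  0  13/5 ]
det(A) = (-1)^1 * (5) * (5) * (13/5) = -65  (1 row swap -> sign -1)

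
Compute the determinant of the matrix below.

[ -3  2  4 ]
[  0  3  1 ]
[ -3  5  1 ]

det(A) = 36

Forward elimination:
R3 <- R3 - (1)*R1:  [  0   3  -3 ]
R3 <- R3 - (1)*R2:  [  0   0  -4 ]
Upper-triangular form:
[ -3  2   4 ]
[  0  3   1 ]
[  0  0  -4 ]
det(A) = (-1)^0 * (-3) * (3) * (-4) = 36  (0 row swaps -> sign +1)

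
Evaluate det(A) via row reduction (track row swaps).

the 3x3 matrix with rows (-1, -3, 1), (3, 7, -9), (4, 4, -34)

Forward elimination:
R2 <- R2 - (-3)*R1:  [  0  -2  -6 ]
R3 <- R3 - (-4)*R1:  [   0   -8  -30 ]
R3 <- R3 - (4)*R2:  [  0   0  -6 ]
Upper-triangular form:
[ -1  -3   1 ]
[  0  -2  -6 ]
[  0   0  -6 ]
det(A) = (-1)^0 * (-1) * (-2) * (-6) = -12  (0 row swaps -> sign +1)

det(A) = -12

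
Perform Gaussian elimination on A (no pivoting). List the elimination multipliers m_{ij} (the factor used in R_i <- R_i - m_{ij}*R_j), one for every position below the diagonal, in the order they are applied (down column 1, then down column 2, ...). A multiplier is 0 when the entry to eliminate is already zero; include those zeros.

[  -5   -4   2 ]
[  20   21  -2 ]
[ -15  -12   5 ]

Forward elimination:
R2 <- R2 - (-4)*R1:  [ 0  5  6 ]
R3 <- R3 - (3)*R1:  [  0   0  -1 ]
R3: entry in column 2 is already 0 -> m_{32} = 0 (no row operation needed)
Multipliers (in order of application): m_{21} = -4, m_{31} = 3, m_{32} = 0

multipliers: -4, 3, 0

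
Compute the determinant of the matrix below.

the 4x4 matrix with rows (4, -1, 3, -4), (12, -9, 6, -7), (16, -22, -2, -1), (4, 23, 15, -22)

det(A) = 240

Forward elimination:
R2 <- R2 - (3)*R1:  [  0  -6  -3   5 ]
R3 <- R3 - (4)*R1:  [   0  -18  -14   15 ]
R4 <- R4 - (1)*R1:  [   0   24   12  -18 ]
R3 <- R3 - (3)*R2:  [  0   0  -5   0 ]
R4 <- R4 - (-4)*R2:  [ 0  0  0  2 ]
Upper-triangular form:
[ 4  -1   3  -4 ]
[ 0  -6  -3   5 ]
[ 0   0  -5   0 ]
[ 0   0   0   2 ]
det(A) = (-1)^0 * (4) * (-6) * (-5) * (2) = 240  (0 row swaps -> sign +1)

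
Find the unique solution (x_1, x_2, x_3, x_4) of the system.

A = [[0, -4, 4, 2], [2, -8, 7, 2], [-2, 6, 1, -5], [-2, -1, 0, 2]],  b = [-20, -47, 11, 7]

Forward elimination on [A|b]:
R1 <-> R2   (pivot in column 1 was zero)
[  2  -8  7   2  -47 ]
[  0  -4  4   2  -20 ]
[ -2   6  1  -5   11 ]
[ -2  -1  0   2    7 ]
R3 <- R3 - (-1)*R1:  [   0   -2    8   -3  -36 ]
R4 <- R4 - (-1)*R1:  [   0   -9    7    4  -40 ]
R3 <- R3 - (1/2)*R2:  [   0    0    6   -4  -26 ]
R4 <- R4 - (9/4)*R2:  [    0     0    -2  -1/2     5 ]
R4 <- R4 - (-1/3)*R3:  [     0      0      0  -11/6  -11/3 ]
Row echelon form:
[ 2  -8  7      2  |    -47 ]
[ 0  -4  4      2  |    -20 ]
[ 0   0  6     -4  |    -26 ]
[ 0   0  0  -11/6  |  -11/3 ]
Back-substitution:
x_4 = (-11/3) / (-11/6) = 2
x_3 = (-26 - (-4)*(2)) / 6 = -3
x_2 = (-20 - (4)*(-3) - (2)*(2)) / -4 = 3
x_1 = (-47 - (-8)*(3) - (7)*(-3) - (2)*(2)) / 2 = -3

(-3, 3, -3, 2)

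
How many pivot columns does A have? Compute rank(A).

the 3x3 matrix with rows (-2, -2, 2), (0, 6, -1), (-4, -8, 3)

Row reduction:
R3 <- R3 - (2)*R1:  [  0  -4  -1 ]
R3 <- R3 - (-2/3)*R2:  [    0     0  -5/3 ]
Row echelon form:
[ -2  -2     2 ]
[  0   6    -1 ]
[  0   0  -5/3 ]
Nonzero rows / pivot columns: 3

rank(A) = 3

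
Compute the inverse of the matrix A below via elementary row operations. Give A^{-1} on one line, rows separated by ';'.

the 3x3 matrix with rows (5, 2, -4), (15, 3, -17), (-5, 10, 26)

Gauss-Jordan on [A | I]:
R1 <- (1/5)*R1:  [    1   2/5  -4/5  |   1/5     0     0 ]
R2 <- R2 - (15)*R1:  [  0  -3  -5  |  -3   1   0 ]
R3 <- R3 - (-5)*R1:  [  0  12  22  |   1   0   1 ]
R2 <- (1/-3)*R2:  [    0     1   5/3  |     1  -1/3     0 ]
R1 <- R1 - (2/5)*R2:  [      1       0  -22/15  |    -1/5    2/15       0 ]
R3 <- R3 - (12)*R2:  [   0    0    2  |  -11    4    1 ]
R3 <- (1/2)*R3:  [     0      0      1  |  -11/2      2    1/2 ]
R1 <- R1 - (-22/15)*R3:  [       1        0        0  |  -124/15    46/15    11/15 ]
R2 <- R2 - (5/3)*R3:  [     0      1      0  |   61/6  -11/3   -5/6 ]
Right block of [I | A^{-1}] is the inverse:
[ -124/15  46/15  11/15 ]
[    61/6  -11/3   -5/6 ]
[   -11/2      2    1/2 ]

inverse = [-124/15 46/15 11/15; 61/6 -11/3 -5/6; -11/2 2 1/2]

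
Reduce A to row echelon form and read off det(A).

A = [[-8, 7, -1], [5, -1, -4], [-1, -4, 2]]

Forward elimination:
R2 <- R2 - (-5/8)*R1:  [     0   27/8  -37/8 ]
R3 <- R3 - (1/8)*R1:  [     0  -39/8   17/8 ]
R3 <- R3 - (-13/9)*R2:  [     0      0  -41/9 ]
Upper-triangular form:
[ -8     7     -1 ]
[  0  27/8  -37/8 ]
[  0     0  -41/9 ]
det(A) = (-1)^0 * (-8) * (27/8) * (-41/9) = 123  (0 row swaps -> sign +1)

det(A) = 123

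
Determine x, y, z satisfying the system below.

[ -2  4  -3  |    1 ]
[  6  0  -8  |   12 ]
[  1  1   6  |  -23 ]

(-2, -3, -3)

Forward elimination on [A|b]:
R2 <- R2 - (-3)*R1:  [   0   12  -17   15 ]
R3 <- R3 - (-1/2)*R1:  [     0      3    9/2  -45/2 ]
R3 <- R3 - (1/4)*R2:  [      0       0    35/4  -105/4 ]
Row echelon form:
[ -2   4    -3  |       1 ]
[  0  12   -17  |      15 ]
[  0   0  35/4  |  -105/4 ]
Back-substitution:
z = (-105/4) / (35/4) = -3
y = (15 - (-17)*(-3)) / 12 = -3
x = (1 - (4)*(-3) - (-3)*(-3)) / -2 = -2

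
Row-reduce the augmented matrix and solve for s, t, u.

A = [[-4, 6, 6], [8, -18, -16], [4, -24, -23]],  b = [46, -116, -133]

Forward elimination on [A|b]:
R2 <- R2 - (-2)*R1:  [   0   -6   -4  -24 ]
R3 <- R3 - (-1)*R1:  [   0  -18  -17  -87 ]
R3 <- R3 - (3)*R2:  [   0    0   -5  -15 ]
Row echelon form:
[ -4   6   6  |   46 ]
[  0  -6  -4  |  -24 ]
[  0   0  -5  |  -15 ]
Back-substitution:
u = (-15) / -5 = 3
t = (-24 - (-4)*(3)) / -6 = 2
s = (46 - (6)*(2) - (6)*(3)) / -4 = -4

(-4, 2, 3)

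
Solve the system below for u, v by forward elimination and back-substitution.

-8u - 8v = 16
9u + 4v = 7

Forward elimination on [A|b]:
R2 <- R2 - (-9/8)*R1:  [  0  -5  25 ]
Row echelon form:
[ -8  -8  |  16 ]
[  0  -5  |  25 ]
Back-substitution:
v = (25) / -5 = -5
u = (16 - (-8)*(-5)) / -8 = 3

(3, -5)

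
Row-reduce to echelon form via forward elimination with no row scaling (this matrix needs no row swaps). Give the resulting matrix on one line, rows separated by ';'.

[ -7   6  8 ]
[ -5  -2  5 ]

REF = [-7 6 8; 0 -44/7 -5/7]

Forward elimination:
R2 <- R2 - (5/7)*R1:  [     0  -44/7   -5/7 ]
Row echelon form:
[ -7      6     8 ]
[  0  -44/7  -5/7 ]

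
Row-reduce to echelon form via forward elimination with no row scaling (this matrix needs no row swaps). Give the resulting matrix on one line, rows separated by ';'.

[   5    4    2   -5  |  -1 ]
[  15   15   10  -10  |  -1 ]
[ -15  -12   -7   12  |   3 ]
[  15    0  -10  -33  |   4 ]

Forward elimination:
R2 <- R2 - (3)*R1:  [ 0  3  4  5  2 ]
R3 <- R3 - (-3)*R1:  [  0   0  -1  -3   0 ]
R4 <- R4 - (3)*R1:  [   0  -12  -16  -18    7 ]
R4 <- R4 - (-4)*R2:  [  0   0   0   2  15 ]
Row echelon form:
[ 5  4   2  -5  |  -1 ]
[ 0  3   4   5  |   2 ]
[ 0  0  -1  -3  |   0 ]
[ 0  0   0   2  |  15 ]

REF = [5 4 2 -5 -1; 0 3 4 5 2; 0 0 -1 -3 0; 0 0 0 2 15]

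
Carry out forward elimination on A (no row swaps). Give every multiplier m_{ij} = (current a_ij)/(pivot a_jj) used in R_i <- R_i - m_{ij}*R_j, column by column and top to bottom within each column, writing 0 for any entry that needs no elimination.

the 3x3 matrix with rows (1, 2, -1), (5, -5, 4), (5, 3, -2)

Forward elimination:
R2 <- R2 - (5)*R1:  [   0  -15    9 ]
R3 <- R3 - (5)*R1:  [  0  -7   3 ]
R3 <- R3 - (7/15)*R2:  [    0     0  -6/5 ]
Multipliers (in order of application): m_{21} = 5, m_{31} = 5, m_{32} = 7/15

multipliers: 5, 5, 7/15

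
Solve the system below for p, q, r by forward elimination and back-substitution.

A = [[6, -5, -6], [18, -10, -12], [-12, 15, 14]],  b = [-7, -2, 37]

Forward elimination on [A|b]:
R2 <- R2 - (3)*R1:  [  0   5   6  19 ]
R3 <- R3 - (-2)*R1:  [  0   5   2  23 ]
R3 <- R3 - (1)*R2:  [  0   0  -4   4 ]
Row echelon form:
[ 6  -5  -6  |  -7 ]
[ 0   5   6  |  19 ]
[ 0   0  -4  |   4 ]
Back-substitution:
r = (4) / -4 = -1
q = (19 - (6)*(-1)) / 5 = 5
p = (-7 - (-5)*(5) - (-6)*(-1)) / 6 = 2

(2, 5, -1)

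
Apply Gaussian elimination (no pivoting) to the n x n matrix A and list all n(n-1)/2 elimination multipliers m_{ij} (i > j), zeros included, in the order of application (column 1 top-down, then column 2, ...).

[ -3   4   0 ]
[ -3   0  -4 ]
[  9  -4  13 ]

Forward elimination:
R2 <- R2 - (1)*R1:  [  0  -4  -4 ]
R3 <- R3 - (-3)*R1:  [  0   8  13 ]
R3 <- R3 - (-2)*R2:  [ 0  0  5 ]
Multipliers (in order of application): m_{21} = 1, m_{31} = -3, m_{32} = -2

multipliers: 1, -3, -2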